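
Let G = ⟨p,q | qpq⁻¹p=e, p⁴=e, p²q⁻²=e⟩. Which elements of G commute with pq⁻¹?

⟨pq⁻¹⟩ ⊆ C_G(pq⁻¹) since powers of pq⁻¹ commute with pq⁻¹; so |C_G(pq⁻¹)| ≥ |⟨pq⁻¹⟩| = 4.
By orbit–stabilizer, |C_G(pq⁻¹)| = |G| / |conj. class of pq⁻¹| = 8 / 2 = 4.
The 4 elements commuting with pq⁻¹ are {e, p², pq⁻¹, pq}.

Answer: {e, p², pq⁻¹, pq}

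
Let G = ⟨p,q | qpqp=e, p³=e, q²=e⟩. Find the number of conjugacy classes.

The conjugacy classes (representative and size) are:
  [e] (size 1), [p] (size 2), [pq] (size 3).
Class equation: 1 + 2 + 3 = 6 = |G|. So G has 3 conjugacy classes.

Answer: 3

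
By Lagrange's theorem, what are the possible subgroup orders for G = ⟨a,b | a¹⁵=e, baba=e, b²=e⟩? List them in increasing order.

|G| = 30 = 2 · 3 · 5. By Lagrange's theorem the order of any subgroup divides 30; the divisors of 30 are 1, 2, 3, 5, 6, 10, 15, 30.

Answer: 1, 2, 3, 5, 6, 10, 15, 30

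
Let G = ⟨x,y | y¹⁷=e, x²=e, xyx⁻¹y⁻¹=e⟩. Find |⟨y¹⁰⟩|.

|⟨y¹⁰⟩| equals the order of y¹⁰. Compute successive powers until reaching e:
  (y¹⁰)¹ = y¹⁰, (y¹⁰)² = y³, (y¹⁰)³ = y¹³, (y¹⁰)⁴ = y⁶, (y¹⁰)⁵ = y¹⁶, (y¹⁰)⁶ = y⁹, (y¹⁰)⁷ = y², (y¹⁰)⁸ = y¹², (y¹⁰)⁹ = y⁵, (y¹⁰)¹⁰ = y¹⁵, (y¹⁰)¹¹ = y⁸, (y¹⁰)¹² = y, (y¹⁰)¹³ = y¹¹, (y¹⁰)¹⁴ = y⁴, (y¹⁰)¹⁵ = y¹⁴, (y¹⁰)¹⁶ = y⁷, (y¹⁰)¹⁷ = e.
The smallest positive k with (y¹⁰)ᵏ = e is 17, so |⟨y¹⁰⟩| = 17.

Answer: 17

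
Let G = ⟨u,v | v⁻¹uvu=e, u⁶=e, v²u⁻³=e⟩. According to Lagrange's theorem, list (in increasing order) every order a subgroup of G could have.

|G| = 12 = 2² · 3. By Lagrange's theorem the order of any subgroup divides 12; the divisors of 12 are 1, 2, 3, 4, 6, 12.

Answer: 1, 2, 3, 4, 6, 12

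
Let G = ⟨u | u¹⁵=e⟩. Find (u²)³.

Compute successive powers of (u²), reducing at each step:
  (u²)²: (u²) · u² = u⁴
  (u²)³: (u⁴) · u² = u⁶

Answer: u⁶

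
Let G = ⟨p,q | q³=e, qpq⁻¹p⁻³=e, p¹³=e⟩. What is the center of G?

An element z ∈ Z(G) iff z commutes with every generator.
For example e is central: e·p = p = p·e; e·q = q = q·e.
Whereas p ∉ Z(G) since p·q = pq ≠ p³q = q·p.
Checking each of the 39 elements this way gives Z(G) = {e}, of order 1.

Answer: {e}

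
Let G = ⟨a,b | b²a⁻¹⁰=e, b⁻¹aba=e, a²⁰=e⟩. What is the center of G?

An element z ∈ Z(G) iff z commutes with every generator.
For example a¹⁰ is central: (a¹⁰)·a = a¹¹ = a·(a¹⁰); (a¹⁰)·b = b⁻¹ = b·(a¹⁰).
Whereas a ∉ Z(G) since a·b = ab ≠ a⁹b⁻¹ = b·a.
Checking each of the 40 elements this way gives Z(G) = {e, a¹⁰}, of order 2.

Answer: {e, a¹⁰}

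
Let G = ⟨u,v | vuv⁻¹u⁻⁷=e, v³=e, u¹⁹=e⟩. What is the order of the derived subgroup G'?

G' = [G, G] is generated by all commutators. The generator-pair commutators are: [u, v] = u¹³.
The subgroup they normally generate is {e, u, u², u³, u⁴, u⁵, u⁶, u⁷, u⁸, u⁹, u¹⁰, u¹¹, u¹², u¹³, u¹⁴, u¹⁵, u¹⁶, u¹⁷, u¹⁸}, of order 19.
Check: |G/G'| = 57/19 = 3 is the order of the abelianisation.

Answer: 19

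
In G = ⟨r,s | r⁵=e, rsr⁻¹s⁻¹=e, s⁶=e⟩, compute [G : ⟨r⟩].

First find ord(r) by computing successive powers:
  r¹ = r, r² = r², r³ = r³, r⁴ = r⁴, r⁵ = e.
So |⟨r⟩| = ord(r) = 5. With |G| = 30, by Lagrange [G : ⟨r⟩] = 30/5 = 6.

Answer: 6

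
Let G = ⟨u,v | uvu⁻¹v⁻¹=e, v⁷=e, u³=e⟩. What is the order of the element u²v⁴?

Compute successive powers until reaching e:
  (u²v⁴)¹ = u²v⁴, (u²v⁴)² = uv, (u²v⁴)³ = v⁵, (u²v⁴)⁴ = u²v², (u²v⁴)⁵ = uv⁶, (u²v⁴)⁶ = v³, (u²v⁴)⁷ = u², (u²v⁴)⁸ = uv⁴, (u²v⁴)⁹ = v, (u²v⁴)¹⁰ = u²v⁵, (u²v⁴)¹¹ = uv², (u²v⁴)¹² = v⁶, (u²v⁴)¹³ = u²v³, (u²v⁴)¹⁴ = u, (u²v⁴)¹⁵ = v⁴, (u²v⁴)¹⁶ = u²v, (u²v⁴)¹⁷ = uv⁵, (u²v⁴)¹⁸ = v², (u²v⁴)¹⁹ = u²v⁶, (u²v⁴)²⁰ = uv³, (u²v⁴)²¹ = e.
The smallest positive k with (u²v⁴)ᵏ = e is 21.

Answer: 21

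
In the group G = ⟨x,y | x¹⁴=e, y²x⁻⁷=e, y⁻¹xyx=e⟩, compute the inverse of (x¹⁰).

The order of (x¹⁰) is 7 (smallest k with (x¹⁰)ᵏ = e), so (x¹⁰)⁻¹ = (x¹⁰)⁶ = x⁴.
Check: (x¹⁰) · (x⁴) → (x¹⁰) · x⁴ = e, giving e as required.

Answer: x⁴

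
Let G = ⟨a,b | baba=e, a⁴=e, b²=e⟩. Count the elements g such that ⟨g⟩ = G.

⟨g⟩ = G would require ord(g) = |G| = 8, but the maximum element order in G is 4 < 8. So G is not cyclic and no single element generates it: the count is 0.

Answer: 0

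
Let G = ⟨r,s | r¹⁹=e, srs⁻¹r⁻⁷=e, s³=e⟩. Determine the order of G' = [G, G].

G' = [G, G] is generated by all commutators. The generator-pair commutators are: [r, s] = r¹³.
The subgroup they normally generate is {e, r, r², r³, r⁴, r⁵, r⁶, r⁷, r⁸, r⁹, r¹⁰, r¹¹, r¹², r¹³, r¹⁴, r¹⁵, r¹⁶, r¹⁷, r¹⁸}, of order 19.
Check: |G/G'| = 57/19 = 3 is the order of the abelianisation.

Answer: 19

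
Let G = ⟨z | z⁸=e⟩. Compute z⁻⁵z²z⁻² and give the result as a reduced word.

Multiply left to right, reducing at each step:
  (z³) · z² = z⁵
  (z⁵) · z⁻² = z³

Answer: z³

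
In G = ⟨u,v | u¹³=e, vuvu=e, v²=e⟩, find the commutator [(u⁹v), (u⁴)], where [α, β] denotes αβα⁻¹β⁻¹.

[(u⁹v), (u⁴)] = (u⁹v)·(u⁴)·(u⁹v)⁻¹·(u⁴)⁻¹.
  (u⁹v) · (u⁴) = u⁵v
  (u⁵v) · (u⁹v) = u⁹
  (u⁹) · (u⁹) = u⁵

Answer: u⁵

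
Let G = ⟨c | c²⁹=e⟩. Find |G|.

G is generated by a single element, so G is cyclic. The relator gives c²⁹ = e and no smaller power is forced to be e, so the 29 powers {c, e, c², c³, c⁴, c⁵, c⁶, c⁷, c⁸, c⁹, c²², c²³, c²¹, c²⁰, c²⁴, c²⁵, c²⁶, c²⁷, c²⁸, c¹², c¹³, c¹¹, c¹⁰, c¹⁴, c¹⁵, c¹⁶, c¹⁷, c¹⁸, c¹⁹} are distinct. Hence |G| = 29.

Answer: 29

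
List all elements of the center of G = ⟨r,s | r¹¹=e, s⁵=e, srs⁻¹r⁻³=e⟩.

An element z ∈ Z(G) iff z commutes with every generator.
For example e is central: e·r = r = r·e; e·s = s = s·e.
Whereas r ∉ Z(G) since r·s = rs ≠ r³s = s·r.
Checking each of the 55 elements this way gives Z(G) = {e}, of order 1.

Answer: {e}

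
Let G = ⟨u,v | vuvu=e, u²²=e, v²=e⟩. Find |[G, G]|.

G' = [G, G] is generated by all commutators. The generator-pair commutators are: [u, v] = u².
The subgroup they normally generate is {e, u², u⁴, u⁶, u⁸, u¹⁰, u¹², u¹⁴, u¹⁶, u¹⁸, u²⁰}, of order 11.
Check: |G/G'| = 44/11 = 4 is the order of the abelianisation.

Answer: 11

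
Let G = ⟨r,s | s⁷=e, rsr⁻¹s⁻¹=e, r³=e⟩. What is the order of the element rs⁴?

Compute successive powers until reaching e:
  (rs⁴)¹ = rs⁴, (rs⁴)² = r²s, (rs⁴)³ = s⁵, (rs⁴)⁴ = rs², (rs⁴)⁵ = r²s⁶, (rs⁴)⁶ = s³, (rs⁴)⁷ = r, (rs⁴)⁸ = r²s⁴, (rs⁴)⁹ = s, (rs⁴)¹⁰ = rs⁵, (rs⁴)¹¹ = r²s², (rs⁴)¹² = s⁶, (rs⁴)¹³ = rs³, (rs⁴)¹⁴ = r², (rs⁴)¹⁵ = s⁴, (rs⁴)¹⁶ = rs, (rs⁴)¹⁷ = r²s⁵, (rs⁴)¹⁸ = s², (rs⁴)¹⁹ = rs⁶, (rs⁴)²⁰ = r²s³, (rs⁴)²¹ = e.
The smallest positive k with (rs⁴)ᵏ = e is 21.

Answer: 21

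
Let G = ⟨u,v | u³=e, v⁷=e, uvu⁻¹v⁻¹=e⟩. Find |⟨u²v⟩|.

|⟨u²v⟩| equals the order of u²v. Compute successive powers until reaching e:
  (u²v)¹ = u²v, (u²v)² = uv², (u²v)³ = v³, (u²v)⁴ = u²v⁴, (u²v)⁵ = uv⁵, (u²v)⁶ = v⁶, (u²v)⁷ = u², (u²v)⁸ = uv, (u²v)⁹ = v², (u²v)¹⁰ = u²v³, (u²v)¹¹ = uv⁴, (u²v)¹² = v⁵, (u²v)¹³ = u²v⁶, (u²v)¹⁴ = u, (u²v)¹⁵ = v, (u²v)¹⁶ = u²v², (u²v)¹⁷ = uv³, (u²v)¹⁸ = v⁴, (u²v)¹⁹ = u²v⁵, (u²v)²⁰ = uv⁶, (u²v)²¹ = e.
The smallest positive k with (u²v)ᵏ = e is 21, so |⟨u²v⟩| = 21.

Answer: 21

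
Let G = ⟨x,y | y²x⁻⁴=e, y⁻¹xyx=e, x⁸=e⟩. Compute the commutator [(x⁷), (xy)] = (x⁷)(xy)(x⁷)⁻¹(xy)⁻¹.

[(x⁷), (xy)] = (x⁷)·(xy)·(x⁷)⁻¹·(xy)⁻¹.
  (x⁷) · (xy) = y
  y · x = x³y⁻¹
  (x³y⁻¹) · (xy⁻¹) = x⁶

Answer: x⁶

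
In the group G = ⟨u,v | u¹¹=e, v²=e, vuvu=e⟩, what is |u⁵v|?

Compute successive powers until reaching e:
  (u⁵v)¹ = u⁵v, (u⁵v)² = e.
The smallest positive k with (u⁵v)ᵏ = e is 2.

Answer: 2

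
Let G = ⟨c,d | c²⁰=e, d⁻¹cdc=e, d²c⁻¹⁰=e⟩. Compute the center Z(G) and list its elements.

An element z ∈ Z(G) iff z commutes with every generator.
For example c¹⁰ is central: (c¹⁰)·c = c¹¹ = c·(c¹⁰); (c¹⁰)·d = d⁻¹ = d·(c¹⁰).
Whereas c ∉ Z(G) since c·d = cd ≠ c⁹d⁻¹ = d·c.
Checking each of the 40 elements this way gives Z(G) = {e, c¹⁰}, of order 2.

Answer: {e, c¹⁰}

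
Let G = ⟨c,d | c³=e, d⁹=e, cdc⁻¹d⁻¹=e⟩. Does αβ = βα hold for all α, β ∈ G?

Each pair of generators commutes: c·d = cd = d·c. Since the generators pairwise commute, every element of G commutes with every other, so G is abelian.

Answer: Yes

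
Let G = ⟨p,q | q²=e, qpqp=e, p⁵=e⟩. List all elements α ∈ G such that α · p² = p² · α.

⟨p²⟩ ⊆ C_G(p²) since powers of p² commute with p²; so |C_G(p²)| ≥ |⟨p²⟩| = 5.
By orbit–stabilizer, |C_G(p²)| = |G| / |conj. class of p²| = 10 / 2 = 5.
The 5 elements commuting with p² are {e, p, p², p³, p⁴}.

Answer: {e, p, p², p³, p⁴}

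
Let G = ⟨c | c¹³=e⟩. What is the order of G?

G is generated by a single element, so G is cyclic. The relator gives c¹³ = e and no smaller power is forced to be e, so the 13 powers {c, e, c², c³, c⁴, c⁵, c⁶, c⁷, c⁸, c⁹, c¹², c¹¹, c¹⁰} are distinct. Hence |G| = 13.

Answer: 13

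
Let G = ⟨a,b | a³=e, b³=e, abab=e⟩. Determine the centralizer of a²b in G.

⟨a²b⟩ ⊆ C_G(a²b) since powers of a²b commute with a²b; so |C_G(a²b)| ≥ |⟨a²b⟩| = 3.
By orbit–stabilizer, |C_G(a²b)| = |G| / |conj. class of a²b| = 12 / 4 = 3.
The 3 elements commuting with a²b are {e, a²b, b²a}.

Answer: {e, a²b, b²a}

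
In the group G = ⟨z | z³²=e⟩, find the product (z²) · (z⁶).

Compute (z²) · (z⁶) by multiplying left to right and reducing via the relations at each step:
  (z²) · z⁶ = z⁸

Answer: z⁸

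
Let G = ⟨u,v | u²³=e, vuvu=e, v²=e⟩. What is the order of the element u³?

Compute successive powers until reaching e:
  (u³)¹ = u³, (u³)² = u⁶, (u³)³ = u⁹, (u³)⁴ = u¹², (u³)⁵ = u¹⁵, (u³)⁶ = u¹⁸, (u³)⁷ = u²¹, (u³)⁸ = u, (u³)⁹ = u⁴, (u³)¹⁰ = u⁷, (u³)¹¹ = u¹⁰, (u³)¹² = u¹³, (u³)¹³ = u¹⁶, (u³)¹⁴ = u¹⁹, (u³)¹⁵ = u²², (u³)¹⁶ = u², (u³)¹⁷ = u⁵, (u³)¹⁸ = u⁸, (u³)¹⁹ = u¹¹, (u³)²⁰ = u¹⁴, (u³)²¹ = u¹⁷, (u³)²² = u²⁰, (u³)²³ = e.
The smallest positive k with (u³)ᵏ = e is 23.

Answer: 23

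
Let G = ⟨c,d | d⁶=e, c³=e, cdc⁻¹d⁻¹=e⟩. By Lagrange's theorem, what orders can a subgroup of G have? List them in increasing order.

|G| = 18 = 2 · 3². By Lagrange's theorem the order of any subgroup divides 18; the divisors of 18 are 1, 2, 3, 6, 9, 18.

Answer: 1, 2, 3, 6, 9, 18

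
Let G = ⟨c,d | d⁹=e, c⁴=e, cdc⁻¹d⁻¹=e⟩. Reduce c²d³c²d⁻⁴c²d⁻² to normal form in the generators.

Multiply left to right, reducing at each step:
  (c²) · d³ = c²d³
  (c²d³) · c² = d³
  (d³) · d⁻⁴ = d⁸
  (d⁸) · c² = c²d⁸
  (c²d⁸) · d⁻² = c²d⁶

Answer: c²d⁶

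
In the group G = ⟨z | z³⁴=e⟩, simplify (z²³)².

Compute successive powers of (z²³), reducing at each step:
  (z²³)²: (z²³) · z²³ = z¹²

Answer: z¹²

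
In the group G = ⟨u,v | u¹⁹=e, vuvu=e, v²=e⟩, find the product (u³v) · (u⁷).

Compute (u³v) · (u⁷) by multiplying left to right and reducing via the relations at each step:
  (u³v) · u⁷ = u¹⁵v

Answer: u¹⁵v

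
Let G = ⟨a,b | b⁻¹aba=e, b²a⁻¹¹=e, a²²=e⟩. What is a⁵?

Compute successive powers of a, reducing at each step:
  a²: a · a = a²
  a³: (a²) · a = a³
  a⁴: (a³) · a = a⁴
  a⁵: (a⁴) · a = a⁵

Answer: a⁵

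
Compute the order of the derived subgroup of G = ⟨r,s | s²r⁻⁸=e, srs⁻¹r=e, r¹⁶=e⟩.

G' = [G, G] is generated by all commutators. The generator-pair commutators are: [r, s] = r².
The subgroup they normally generate is {e, r², r⁴, r⁶, r⁸, r¹⁰, r¹², r¹⁴}, of order 8.
Check: |G/G'| = 32/8 = 4 is the order of the abelianisation.

Answer: 8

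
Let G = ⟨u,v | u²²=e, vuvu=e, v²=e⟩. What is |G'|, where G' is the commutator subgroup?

G' = [G, G] is generated by all commutators. The generator-pair commutators are: [u, v] = u².
The subgroup they normally generate is {e, u², u⁴, u⁶, u⁸, u¹⁰, u¹², u¹⁴, u¹⁶, u¹⁸, u²⁰}, of order 11.
Check: |G/G'| = 44/11 = 4 is the order of the abelianisation.

Answer: 11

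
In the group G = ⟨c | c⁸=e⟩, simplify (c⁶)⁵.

Compute successive powers of (c⁶), reducing at each step:
  (c⁶)²: (c⁶) · c⁶ = c⁴
  (c⁶)³: (c⁴) · c⁶ = c²
  (c⁶)⁴: (c²) · c⁶ = e
  (c⁶)⁵: e · c⁶ = c⁶

Answer: c⁶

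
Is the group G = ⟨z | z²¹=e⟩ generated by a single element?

|G| = 21. The element z has order 21 (its powers give 21 distinct elements), so ⟨z⟩ = G and G is cyclic.

Answer: Yes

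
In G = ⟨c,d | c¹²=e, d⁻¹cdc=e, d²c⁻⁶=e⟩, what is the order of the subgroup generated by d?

|⟨d⟩| equals the order of d. Compute successive powers until reaching e:
  d¹ = d, d² = c⁶, d³ = d⁻¹, d⁴ = e.
The smallest positive k with dᵏ = e is 4, so |⟨d⟩| = 4.

Answer: 4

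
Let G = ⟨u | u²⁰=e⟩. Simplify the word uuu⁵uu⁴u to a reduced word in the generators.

Multiply left to right, reducing at each step:
  u · u = u²
  (u²) · u⁵ = u⁷
  (u⁷) · u = u⁸
  (u⁸) · u⁴ = u¹²
  (u¹²) · u = u¹³

Answer: u¹³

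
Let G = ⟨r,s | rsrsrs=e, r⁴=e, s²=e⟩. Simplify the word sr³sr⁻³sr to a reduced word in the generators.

Multiply left to right, reducing at each step:
  s · r³ = sr³
  (sr³) · s = rsr
  (rsr) · r⁻³ = rsr²
  (rsr²) · s = rsr²s
  (rsr²s) · r = sr²s

Answer: sr²s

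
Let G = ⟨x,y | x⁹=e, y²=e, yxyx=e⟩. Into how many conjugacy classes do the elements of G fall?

The conjugacy classes (representative and size) are:
  [e] (size 1), [x⁸] (size 2), [x⁷] (size 2), [x⁶] (size 2), [x⁵] (size 2), [x⁴y] (size 9).
Class equation: 1 + 2 + 2 + 2 + 2 + 9 = 18 = |G|. So G has 6 conjugacy classes.

Answer: 6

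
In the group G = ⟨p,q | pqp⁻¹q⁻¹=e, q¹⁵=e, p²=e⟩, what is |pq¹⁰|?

Compute successive powers until reaching e:
  (pq¹⁰)¹ = pq¹⁰, (pq¹⁰)² = q⁵, (pq¹⁰)³ = p, (pq¹⁰)⁴ = q¹⁰, (pq¹⁰)⁵ = pq⁵, (pq¹⁰)⁶ = e.
The smallest positive k with (pq¹⁰)ᵏ = e is 6.

Answer: 6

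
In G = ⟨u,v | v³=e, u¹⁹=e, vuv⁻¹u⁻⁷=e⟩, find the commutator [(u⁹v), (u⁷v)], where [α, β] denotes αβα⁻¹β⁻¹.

[(u⁹v), (u⁷v)] = (u⁹v)·(u⁷v)·(u⁹v)⁻¹·(u⁷v)⁻¹.
  (u⁹v) · (u⁷v) = uv²
  (uv²) · (u¹⁵v²) = u¹⁴v
  (u¹⁴v) · (u¹⁸v²) = u⁷

Answer: u⁷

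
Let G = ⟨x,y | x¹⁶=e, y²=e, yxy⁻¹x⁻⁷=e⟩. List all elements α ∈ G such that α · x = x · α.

⟨x⟩ ⊆ C_G(x) since powers of x commute with x; so |C_G(x)| ≥ |⟨x⟩| = 16.
By orbit–stabilizer, |C_G(x)| = |G| / |conj. class of x| = 32 / 2 = 16.
The 16 elements commuting with x are {e, x, x², x³, x⁴, x⁵, x⁶, x⁷, x⁸, x⁹, x¹⁰, x¹¹, x¹², x¹³, x¹⁴, x¹⁵}.

Answer: {e, x, x², x³, x⁴, x⁵, x⁶, x⁷, x⁸, x⁹, x¹⁰, x¹¹, x¹², x¹³, x¹⁴, x¹⁵}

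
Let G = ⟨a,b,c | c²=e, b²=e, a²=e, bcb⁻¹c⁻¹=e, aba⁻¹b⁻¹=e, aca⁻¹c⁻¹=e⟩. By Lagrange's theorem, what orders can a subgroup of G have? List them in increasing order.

|G| = 8 = 2³. By Lagrange's theorem the order of any subgroup divides 8; the divisors of 8 are 1, 2, 4, 8.

Answer: 1, 2, 4, 8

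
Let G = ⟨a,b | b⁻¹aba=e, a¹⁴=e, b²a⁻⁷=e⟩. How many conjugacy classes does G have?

The conjugacy classes (representative and size) are:
  [e] (size 1), [a¹³] (size 2), [a¹²] (size 2), [a¹¹] (size 2), [a⁴] (size 2), [a⁵] (size 2), [a⁸] (size 2), [a⁷] (size 1), [a⁵b⁻¹] (size 7), [a⁵b] (size 7).
Class equation: 1 + 2 + 2 + 2 + 2 + 2 + 2 + 1 + 7 + 7 = 28 = |G|. So G has 10 conjugacy classes.

Answer: 10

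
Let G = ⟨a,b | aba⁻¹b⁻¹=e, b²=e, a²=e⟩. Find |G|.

Enumerate words in the generators, reducing via the relations: the distinct elements are
  {a, b, e, ab}.
No further products give new elements, so |G| = 4.

Answer: 4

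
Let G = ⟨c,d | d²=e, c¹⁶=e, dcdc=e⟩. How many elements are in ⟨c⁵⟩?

|⟨c⁵⟩| equals the order of c⁵. Compute successive powers until reaching e:
  (c⁵)¹ = c⁵, (c⁵)² = c¹⁰, (c⁵)³ = c¹⁵, (c⁵)⁴ = c⁴, (c⁵)⁵ = c⁹, (c⁵)⁶ = c¹⁴, (c⁵)⁷ = c³, (c⁵)⁸ = c⁸, (c⁵)⁹ = c¹³, (c⁵)¹⁰ = c², (c⁵)¹¹ = c⁷, (c⁵)¹² = c¹², (c⁵)¹³ = c, (c⁵)¹⁴ = c⁶, (c⁵)¹⁵ = c¹¹, (c⁵)¹⁶ = e.
The smallest positive k with (c⁵)ᵏ = e is 16, so |⟨c⁵⟩| = 16.

Answer: 16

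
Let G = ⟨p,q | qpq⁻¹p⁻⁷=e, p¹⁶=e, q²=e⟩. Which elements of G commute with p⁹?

⟨p⁹⟩ ⊆ C_G(p⁹) since powers of p⁹ commute with p⁹; so |C_G(p⁹)| ≥ |⟨p⁹⟩| = 16.
By orbit–stabilizer, |C_G(p⁹)| = |G| / |conj. class of p⁹| = 32 / 2 = 16.
The 16 elements commuting with p⁹ are {e, p, p², p³, p⁴, p⁵, p⁶, p⁷, p⁸, p⁹, p¹⁰, p¹¹, p¹², p¹³, p¹⁴, p¹⁵}.

Answer: {e, p, p², p³, p⁴, p⁵, p⁶, p⁷, p⁸, p⁹, p¹⁰, p¹¹, p¹², p¹³, p¹⁴, p¹⁵}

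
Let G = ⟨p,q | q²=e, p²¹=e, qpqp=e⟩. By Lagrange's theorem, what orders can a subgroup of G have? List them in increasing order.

|G| = 42 = 2 · 3 · 7. By Lagrange's theorem the order of any subgroup divides 42; the divisors of 42 are 1, 2, 3, 6, 7, 14, 21, 42.

Answer: 1, 2, 3, 6, 7, 14, 21, 42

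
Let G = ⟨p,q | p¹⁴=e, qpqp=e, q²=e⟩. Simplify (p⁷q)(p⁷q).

Compute (p⁷q) · (p⁷q) by multiplying left to right and reducing via the relations at each step:
  (p⁷q) · p⁷ = q
  q · q = e

Answer: e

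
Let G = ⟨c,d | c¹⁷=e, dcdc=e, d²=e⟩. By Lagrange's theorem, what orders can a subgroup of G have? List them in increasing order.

|G| = 34 = 2 · 17. By Lagrange's theorem the order of any subgroup divides 34; the divisors of 34 are 1, 2, 17, 34.

Answer: 1, 2, 17, 34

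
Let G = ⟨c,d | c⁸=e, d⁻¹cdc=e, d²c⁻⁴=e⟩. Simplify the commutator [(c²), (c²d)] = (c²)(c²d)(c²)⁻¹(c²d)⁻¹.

[(c²), (c²d)] = (c²)·(c²d)·(c²)⁻¹·(c²d)⁻¹.
  (c²) · (c²d) = d⁻¹
  (d⁻¹) · (c⁶) = c²d⁻¹
  (c²d⁻¹) · (c²d⁻¹) = c⁴

Answer: c⁴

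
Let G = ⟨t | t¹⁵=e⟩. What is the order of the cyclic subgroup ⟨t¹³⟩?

|⟨t¹³⟩| equals the order of t¹³. Compute successive powers until reaching e:
  (t¹³)¹ = t¹³, (t¹³)² = t¹¹, (t¹³)³ = t⁹, (t¹³)⁴ = t⁷, (t¹³)⁵ = t⁵, (t¹³)⁶ = t³, (t¹³)⁷ = t, (t¹³)⁸ = t¹⁴, (t¹³)⁹ = t¹², (t¹³)¹⁰ = t¹⁰, (t¹³)¹¹ = t⁸, (t¹³)¹² = t⁶, (t¹³)¹³ = t⁴, (t¹³)¹⁴ = t², (t¹³)¹⁵ = e.
The smallest positive k with (t¹³)ᵏ = e is 15, so |⟨t¹³⟩| = 15.

Answer: 15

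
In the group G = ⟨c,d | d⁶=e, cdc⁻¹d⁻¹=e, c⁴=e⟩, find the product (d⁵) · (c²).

Compute (d⁵) · (c²) by multiplying left to right and reducing via the relations at each step:
  (d⁵) · c² = c²d⁵

Answer: c²d⁵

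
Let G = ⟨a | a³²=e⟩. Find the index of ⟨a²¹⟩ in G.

First find ord(a²¹) by computing successive powers:
  (a²¹)¹ = a²¹, (a²¹)² = a¹⁰, (a²¹)³ = a³¹, (a²¹)⁴ = a²⁰, (a²¹)⁵ = a⁹, (a²¹)⁶ = a³⁰, (a²¹)⁷ = a¹⁹, (a²¹)⁸ = a⁸, (a²¹)⁹ = a²⁹, (a²¹)¹⁰ = a¹⁸, (a²¹)¹¹ = a⁷, (a²¹)¹² = a²⁸, (a²¹)¹³ = a¹⁷, (a²¹)¹⁴ = a⁶, (a²¹)¹⁵ = a²⁷, (a²¹)¹⁶ = a¹⁶, (a²¹)¹⁷ = a⁵, (a²¹)¹⁸ = a²⁶, (a²¹)¹⁹ = a¹⁵, (a²¹)²⁰ = a⁴, (a²¹)²¹ = a²⁵, (a²¹)²² = a¹⁴, (a²¹)²³ = a³, (a²¹)²⁴ = a²⁴, (a²¹)²⁵ = a¹³, (a²¹)²⁶ = a², (a²¹)²⁷ = a²³, (a²¹)²⁸ = a¹², (a²¹)²⁹ = a, (a²¹)³⁰ = a²², (a²¹)³¹ = a¹¹, (a²¹)³² = e.
So |⟨a²¹⟩| = ord(a²¹) = 32. With |G| = 32, by Lagrange [G : ⟨a²¹⟩] = 32/32 = 1.

Answer: 1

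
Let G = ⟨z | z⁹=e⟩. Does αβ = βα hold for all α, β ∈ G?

G has a single generator, so G is cyclic and hence abelian.

Answer: Yes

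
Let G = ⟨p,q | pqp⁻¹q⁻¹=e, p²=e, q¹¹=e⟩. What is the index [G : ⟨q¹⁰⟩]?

First find ord(q¹⁰) by computing successive powers:
  (q¹⁰)¹ = q¹⁰, (q¹⁰)² = q⁹, (q¹⁰)³ = q⁸, (q¹⁰)⁴ = q⁷, (q¹⁰)⁵ = q⁶, (q¹⁰)⁶ = q⁵, (q¹⁰)⁷ = q⁴, (q¹⁰)⁸ = q³, (q¹⁰)⁹ = q², (q¹⁰)¹⁰ = q, (q¹⁰)¹¹ = e.
So |⟨q¹⁰⟩| = ord(q¹⁰) = 11. With |G| = 22, by Lagrange [G : ⟨q¹⁰⟩] = 22/11 = 2.

Answer: 2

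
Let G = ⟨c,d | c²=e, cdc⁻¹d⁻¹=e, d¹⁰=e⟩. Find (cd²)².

Compute successive powers of (cd²), reducing at each step:
  (cd²)²: (cd²) · c = d²;   (d²) · d² = d⁴

Answer: d⁴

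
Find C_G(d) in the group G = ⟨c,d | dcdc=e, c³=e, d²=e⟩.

⟨d⟩ ⊆ C_G(d) since powers of d commute with d; so |C_G(d)| ≥ |⟨d⟩| = 2.
By orbit–stabilizer, |C_G(d)| = |G| / |conj. class of d| = 6 / 3 = 2.
The 2 elements commuting with d are {e, d}.

Answer: {e, d}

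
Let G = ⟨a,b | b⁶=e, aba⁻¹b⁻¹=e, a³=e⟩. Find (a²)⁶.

Compute successive powers of (a²), reducing at each step:
  (a²)²: (a²) · a² = a
  (a²)³: a · a² = e
  (a²)⁴: e · a² = a²
  (a²)⁵: (a²) · a² = a
  (a²)⁶: a · a² = e

Answer: e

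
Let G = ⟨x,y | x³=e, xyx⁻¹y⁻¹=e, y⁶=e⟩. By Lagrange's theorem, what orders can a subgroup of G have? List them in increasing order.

|G| = 18 = 2 · 3². By Lagrange's theorem the order of any subgroup divides 18; the divisors of 18 are 1, 2, 3, 6, 9, 18.

Answer: 1, 2, 3, 6, 9, 18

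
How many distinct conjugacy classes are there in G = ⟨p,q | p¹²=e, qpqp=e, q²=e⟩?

The conjugacy classes (representative and size) are:
  [e] (size 1), [p¹¹] (size 2), [p²] (size 2), [p⁹] (size 2), [p⁴] (size 2), [p⁵] (size 2), [p⁶] (size 1), [q] (size 6), [pq] (size 6).
Class equation: 1 + 2 + 2 + 2 + 2 + 2 + 1 + 6 + 6 = 24 = |G|. So G has 9 conjugacy classes.

Answer: 9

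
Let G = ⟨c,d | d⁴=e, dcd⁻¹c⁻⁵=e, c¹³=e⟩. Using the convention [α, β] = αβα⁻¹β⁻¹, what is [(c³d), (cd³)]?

[(c³d), (cd³)] = (c³d)·(cd³)·(c³d)⁻¹·(cd³)⁻¹.
  (c³d) · (cd³) = c⁸
  (c⁸) · (c²d³) = c¹⁰d³
  (c¹⁰d³) · (c⁸d) = c⁹

Answer: c⁹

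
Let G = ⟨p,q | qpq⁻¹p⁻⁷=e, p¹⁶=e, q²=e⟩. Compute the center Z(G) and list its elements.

An element z ∈ Z(G) iff z commutes with every generator.
For example p⁸ is central: (p⁸)·p = p⁹ = p·(p⁸); (p⁸)·q = p⁸q = q·(p⁸).
Whereas p ∉ Z(G) since p·q = pq ≠ p⁷q = q·p.
Checking each of the 32 elements this way gives Z(G) = {e, p⁸}, of order 2.

Answer: {e, p⁸}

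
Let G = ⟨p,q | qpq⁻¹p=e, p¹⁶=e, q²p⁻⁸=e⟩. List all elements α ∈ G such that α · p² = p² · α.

⟨p²⟩ ⊆ C_G(p²) since powers of p² commute with p²; so |C_G(p²)| ≥ |⟨p²⟩| = 8.
By orbit–stabilizer, |C_G(p²)| = |G| / |conj. class of p²| = 32 / 2 = 16.
The 16 elements commuting with p² are {e, p, p², p³, p⁴, p⁵, p⁶, p⁷, p⁸, p⁹, p¹⁰, p¹¹, p¹², p¹³, p¹⁴, p¹⁵}.

Answer: {e, p, p², p³, p⁴, p⁵, p⁶, p⁷, p⁸, p⁹, p¹⁰, p¹¹, p¹², p¹³, p¹⁴, p¹⁵}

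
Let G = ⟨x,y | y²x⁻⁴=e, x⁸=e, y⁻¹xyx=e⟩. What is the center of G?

An element z ∈ Z(G) iff z commutes with every generator.
For example x⁴ is central: (x⁴)·x = x⁵ = x·(x⁴); (x⁴)·y = y⁻¹ = y·(x⁴).
Whereas x ∉ Z(G) since x·y = xy ≠ x³y⁻¹ = y·x.
Checking each of the 16 elements this way gives Z(G) = {e, x⁴}, of order 2.

Answer: {e, x⁴}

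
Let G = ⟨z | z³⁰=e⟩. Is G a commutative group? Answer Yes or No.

G has a single generator, so G is cyclic and hence abelian.

Answer: Yes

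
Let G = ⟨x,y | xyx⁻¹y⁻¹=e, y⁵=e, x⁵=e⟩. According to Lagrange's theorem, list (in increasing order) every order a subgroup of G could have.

|G| = 25 = 5². By Lagrange's theorem the order of any subgroup divides 25; the divisors of 25 are 1, 5, 25.

Answer: 1, 5, 25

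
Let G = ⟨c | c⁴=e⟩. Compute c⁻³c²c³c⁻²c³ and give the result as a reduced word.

Multiply left to right, reducing at each step:
  c · c² = c³
  (c³) · c³ = c²
  (c²) · c⁻² = e
  e · c³ = c³

Answer: c³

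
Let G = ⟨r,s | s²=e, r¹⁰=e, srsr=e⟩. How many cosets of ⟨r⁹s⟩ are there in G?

First find ord(r⁹s) by computing successive powers:
  (r⁹s)¹ = r⁹s, (r⁹s)² = e.
So |⟨r⁹s⟩| = ord(r⁹s) = 2. With |G| = 20, by Lagrange [G : ⟨r⁹s⟩] = 20/2 = 10.

Answer: 10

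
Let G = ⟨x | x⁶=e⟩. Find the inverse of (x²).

The order of (x²) is 3 (smallest k with (x²)ᵏ = e), so (x²)⁻¹ = (x²)² = x⁴.
Check: (x²) · (x⁴) → (x²) · x⁴ = e, giving e as required.

Answer: x⁴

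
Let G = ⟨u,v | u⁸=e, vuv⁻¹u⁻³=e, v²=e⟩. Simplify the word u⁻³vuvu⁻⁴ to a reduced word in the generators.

Multiply left to right, reducing at each step:
  (u⁵) · v = u⁵v
  (u⁵v) · u = v
  v · v = e
  e · u⁻⁴ = u⁴

Answer: u⁴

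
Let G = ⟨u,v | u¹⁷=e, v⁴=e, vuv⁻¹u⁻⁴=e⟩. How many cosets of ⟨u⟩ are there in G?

First find ord(u) by computing successive powers:
  u¹ = u, u² = u², u³ = u³, u⁴ = u⁴, u⁵ = u⁵, u⁶ = u⁶, u⁷ = u⁷, u⁸ = u⁸, u⁹ = u⁹, u¹⁰ = u¹⁰, u¹¹ = u¹¹, u¹² = u¹², u¹³ = u¹³, u¹⁴ = u¹⁴, u¹⁵ = u¹⁵, u¹⁶ = u¹⁶, u¹⁷ = e.
So |⟨u⟩| = ord(u) = 17. With |G| = 68, by Lagrange [G : ⟨u⟩] = 68/17 = 4.

Answer: 4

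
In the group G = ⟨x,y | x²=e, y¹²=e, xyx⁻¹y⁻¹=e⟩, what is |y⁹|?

Compute successive powers until reaching e:
  (y⁹)¹ = y⁹, (y⁹)² = y⁶, (y⁹)³ = y³, (y⁹)⁴ = e.
The smallest positive k with (y⁹)ᵏ = e is 4.

Answer: 4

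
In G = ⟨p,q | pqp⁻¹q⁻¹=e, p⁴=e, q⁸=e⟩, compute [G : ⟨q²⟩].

First find ord(q²) by computing successive powers:
  (q²)¹ = q², (q²)² = q⁴, (q²)³ = q⁶, (q²)⁴ = e.
So |⟨q²⟩| = ord(q²) = 4. With |G| = 32, by Lagrange [G : ⟨q²⟩] = 32/4 = 8.

Answer: 8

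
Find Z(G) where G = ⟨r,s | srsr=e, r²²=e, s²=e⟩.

An element z ∈ Z(G) iff z commutes with every generator.
For example r¹¹ is central: (r¹¹)·r = r¹² = r·(r¹¹); (r¹¹)·s = r¹¹s = s·(r¹¹).
Whereas r ∉ Z(G) since r·s = rs ≠ r²¹s = s·r.
Checking each of the 44 elements this way gives Z(G) = {e, r¹¹}, of order 2.

Answer: {e, r¹¹}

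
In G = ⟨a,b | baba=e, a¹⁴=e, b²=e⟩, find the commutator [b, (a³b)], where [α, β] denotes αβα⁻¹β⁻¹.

[b, (a³b)] = b·(a³b)·b⁻¹·(a³b)⁻¹.
  b · (a³b) = a¹¹
  (a¹¹) · b = a¹¹b
  (a¹¹b) · (a³b) = a⁸

Answer: a⁸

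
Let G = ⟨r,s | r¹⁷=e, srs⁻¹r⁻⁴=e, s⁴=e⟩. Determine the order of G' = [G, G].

G' = [G, G] is generated by all commutators. The generator-pair commutators are: [r, s] = r¹⁴.
The subgroup they normally generate is {e, r, r², r³, r⁴, r⁵, r⁶, r⁷, r⁸, r⁹, r¹⁰, r¹¹, r¹², r¹³, r¹⁴, r¹⁵, r¹⁶}, of order 17.
Check: |G/G'| = 68/17 = 4 is the order of the abelianisation.

Answer: 17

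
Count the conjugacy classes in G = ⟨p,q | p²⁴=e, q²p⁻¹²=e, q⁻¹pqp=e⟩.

The conjugacy classes (representative and size) are:
  [e] (size 1), [p] (size 2), [p²] (size 2), [p³] (size 2), [p⁴] (size 2), [p⁵] (size 2), [p¹⁸] (size 2), [p⁷] (size 2), [p¹⁶] (size 2), [p¹⁵] (size 2), [p¹⁴] (size 2), [p¹³] (size 2), [p¹²] (size 1), [p⁶q] (size 12), [p⁵q⁻¹] (size 12).
Class equation: 1 + 2 + 2 + 2 + 2 + 2 + 2 + 2 + 2 + 2 + 2 + 2 + 1 + 12 + 12 = 48 = |G|. So G has 15 conjugacy classes.

Answer: 15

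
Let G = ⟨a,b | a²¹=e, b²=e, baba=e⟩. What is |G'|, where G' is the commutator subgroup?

G' = [G, G] is generated by all commutators. The generator-pair commutators are: [a, b] = a².
The subgroup they normally generate is {e, a, a², a³, a⁴, a⁵, a⁶, a⁷, a⁸, a⁹, a¹⁰, a¹¹, a¹², a¹³, a¹⁴, a¹⁵, a¹⁶, a¹⁷, a¹⁸, a¹⁹, a²⁰}, of order 21.
Check: |G/G'| = 42/21 = 2 is the order of the abelianisation.

Answer: 21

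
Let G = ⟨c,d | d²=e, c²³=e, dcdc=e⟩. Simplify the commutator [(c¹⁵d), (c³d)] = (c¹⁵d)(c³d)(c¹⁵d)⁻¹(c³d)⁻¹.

[(c¹⁵d), (c³d)] = (c¹⁵d)·(c³d)·(c¹⁵d)⁻¹·(c³d)⁻¹.
  (c¹⁵d) · (c³d) = c¹²
  (c¹²) · (c¹⁵d) = c⁴d
  (c⁴d) · (c³d) = c

Answer: c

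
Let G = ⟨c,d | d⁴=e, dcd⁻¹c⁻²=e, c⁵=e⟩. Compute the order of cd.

Compute successive powers until reaching e:
  (cd)¹ = cd, (cd)² = c³d², (cd)³ = c²d³, (cd)⁴ = e.
The smallest positive k with (cd)ᵏ = e is 4.

Answer: 4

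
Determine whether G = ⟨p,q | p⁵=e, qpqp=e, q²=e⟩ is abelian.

p·q = pq but q·p = p⁴q, so p·q ≠ q·p and G is not abelian.

Answer: No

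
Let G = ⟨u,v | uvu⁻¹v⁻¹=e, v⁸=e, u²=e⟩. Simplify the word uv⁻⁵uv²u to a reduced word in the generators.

Multiply left to right, reducing at each step:
  u · v⁻⁵ = uv³
  (uv³) · u = v³
  (v³) · v² = v⁵
  (v⁵) · u = uv⁵

Answer: uv⁵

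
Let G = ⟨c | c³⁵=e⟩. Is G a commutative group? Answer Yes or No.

G has a single generator, so G is cyclic and hence abelian.

Answer: Yes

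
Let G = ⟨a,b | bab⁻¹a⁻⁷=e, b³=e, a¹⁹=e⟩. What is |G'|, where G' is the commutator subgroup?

G' = [G, G] is generated by all commutators. The generator-pair commutators are: [a, b] = a¹³.
The subgroup they normally generate is {e, a, a², a³, a⁴, a⁵, a⁶, a⁷, a⁸, a⁹, a¹⁰, a¹¹, a¹², a¹³, a¹⁴, a¹⁵, a¹⁶, a¹⁷, a¹⁸}, of order 19.
Check: |G/G'| = 57/19 = 3 is the order of the abelianisation.

Answer: 19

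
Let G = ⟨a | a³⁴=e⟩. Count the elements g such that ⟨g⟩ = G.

G is cyclic of order 34. An element generates G iff its order is 34, and a cyclic group of order 34 has exactly φ(34) = 16 such elements.

Answer: 16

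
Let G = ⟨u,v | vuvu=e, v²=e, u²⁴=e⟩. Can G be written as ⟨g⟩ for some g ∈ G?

Every cyclic group is abelian. But u·v = uv while v·u = u²³v, so u·v ≠ v·u and G is not abelian. Hence G is not cyclic.

Answer: No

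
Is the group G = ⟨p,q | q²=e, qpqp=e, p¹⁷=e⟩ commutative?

p·q = pq but q·p = p¹⁶q, so p·q ≠ q·p and G is not abelian.

Answer: No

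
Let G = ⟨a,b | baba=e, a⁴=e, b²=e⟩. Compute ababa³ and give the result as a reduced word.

Multiply left to right, reducing at each step:
  a · b = ab
  (ab) · a = b
  b · b = e
  e · a³ = a³

Answer: a³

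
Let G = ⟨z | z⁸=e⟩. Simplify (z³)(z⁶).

Compute (z³) · (z⁶) by multiplying left to right and reducing via the relations at each step:
  (z³) · z⁶ = z

Answer: z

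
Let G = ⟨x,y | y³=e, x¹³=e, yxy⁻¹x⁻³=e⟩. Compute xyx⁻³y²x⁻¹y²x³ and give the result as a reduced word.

Multiply left to right, reducing at each step:
  x · y = xy
  (xy) · x⁻³ = x⁵y
  (x⁵y) · y² = x⁵
  (x⁵) · x⁻¹ = x⁴
  (x⁴) · y² = x⁴y²
  (x⁴y²) · x³ = x⁵y²

Answer: x⁵y²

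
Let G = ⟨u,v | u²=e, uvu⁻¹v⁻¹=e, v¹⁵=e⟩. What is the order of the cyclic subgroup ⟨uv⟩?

|⟨uv⟩| equals the order of uv. Compute successive powers until reaching e:
  (uv)¹ = uv, (uv)² = v², (uv)³ = uv³, (uv)⁴ = v⁴, (uv)⁵ = uv⁵, (uv)⁶ = v⁶, (uv)⁷ = uv⁷, (uv)⁸ = v⁸, (uv)⁹ = uv⁹, (uv)¹⁰ = v¹⁰, (uv)¹¹ = uv¹¹, (uv)¹² = v¹², (uv)¹³ = uv¹³, (uv)¹⁴ = v¹⁴, (uv)¹⁵ = u, (uv)¹⁶ = v, (uv)¹⁷ = uv², (uv)¹⁸ = v³, (uv)¹⁹ = uv⁴, (uv)²⁰ = v⁵, (uv)²¹ = uv⁶, (uv)²² = v⁷, (uv)²³ = uv⁸, (uv)²⁴ = v⁹, (uv)²⁵ = uv¹⁰, (uv)²⁶ = v¹¹, (uv)²⁷ = uv¹², (uv)²⁸ = v¹³, (uv)²⁹ = uv¹⁴, (uv)³⁰ = e.
The smallest positive k with (uv)ᵏ = e is 30, so |⟨uv⟩| = 30.

Answer: 30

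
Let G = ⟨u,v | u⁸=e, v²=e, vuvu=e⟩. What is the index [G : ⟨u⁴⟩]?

First find ord(u⁴) by computing successive powers:
  (u⁴)¹ = u⁴, (u⁴)² = e.
So |⟨u⁴⟩| = ord(u⁴) = 2. With |G| = 16, by Lagrange [G : ⟨u⁴⟩] = 16/2 = 8.

Answer: 8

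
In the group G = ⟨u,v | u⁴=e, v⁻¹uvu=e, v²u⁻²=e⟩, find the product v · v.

Compute v · v by multiplying left to right and reducing via the relations at each step:
  v · v = u²

Answer: u²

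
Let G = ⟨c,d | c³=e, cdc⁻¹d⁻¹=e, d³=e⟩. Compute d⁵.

Compute successive powers of d, reducing at each step:
  d²: d · d = d²
  d³: (d²) · d = e
  d⁴: e · d = d
  d⁵: d · d = d²

Answer: d²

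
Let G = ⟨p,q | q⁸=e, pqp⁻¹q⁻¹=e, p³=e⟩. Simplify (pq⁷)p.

Compute (pq⁷) · p by multiplying left to right and reducing via the relations at each step:
  (pq⁷) · p = p²q⁷

Answer: p²q⁷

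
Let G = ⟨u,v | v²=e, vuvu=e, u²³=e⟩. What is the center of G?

An element z ∈ Z(G) iff z commutes with every generator.
For example e is central: e·u = u = u·e; e·v = v = v·e.
Whereas u ∉ Z(G) since u·v = uv ≠ u²²v = v·u.
Checking each of the 46 elements this way gives Z(G) = {e}, of order 1.

Answer: {e}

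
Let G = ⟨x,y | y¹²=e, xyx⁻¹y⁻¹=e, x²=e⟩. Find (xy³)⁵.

Compute successive powers of (xy³), reducing at each step:
  (xy³)²: (xy³) · x = y³;   (y³) · y³ = y⁶
  (xy³)³: (y⁶) · x = xy⁶;   (xy⁶) · y³ = xy⁹
  (xy³)⁴: (xy⁹) · x = y⁹;   (y⁹) · y³ = e
  (xy³)⁵: e · x = x;   x · y³ = xy³

Answer: xy³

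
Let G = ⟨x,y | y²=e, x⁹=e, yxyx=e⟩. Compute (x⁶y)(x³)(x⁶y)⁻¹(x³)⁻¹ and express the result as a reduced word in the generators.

[(x⁶y), (x³)] = (x⁶y)·(x³)·(x⁶y)⁻¹·(x³)⁻¹.
  (x⁶y) · (x³) = x³y
  (x³y) · (x⁶y) = x⁶
  (x⁶) · (x⁶) = x³

Answer: x³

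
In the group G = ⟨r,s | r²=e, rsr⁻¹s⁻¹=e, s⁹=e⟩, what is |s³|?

Compute successive powers until reaching e:
  (s³)¹ = s³, (s³)² = s⁶, (s³)³ = e.
The smallest positive k with (s³)ᵏ = e is 3.

Answer: 3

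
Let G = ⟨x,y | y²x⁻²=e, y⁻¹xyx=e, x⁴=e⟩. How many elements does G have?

Enumerate words in the generators, reducing via the relations: the distinct elements are
  {e, x, y, xy, x², x³, y⁻¹, xy⁻¹}.
No further products give new elements, so |G| = 8.

Answer: 8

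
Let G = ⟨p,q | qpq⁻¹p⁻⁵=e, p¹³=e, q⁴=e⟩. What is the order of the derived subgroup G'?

G' = [G, G] is generated by all commutators. The generator-pair commutators are: [p, q] = p⁹.
The subgroup they normally generate is {e, p, p², p³, p⁴, p⁵, p⁶, p⁷, p⁸, p⁹, p¹⁰, p¹¹, p¹²}, of order 13.
Check: |G/G'| = 52/13 = 4 is the order of the abelianisation.

Answer: 13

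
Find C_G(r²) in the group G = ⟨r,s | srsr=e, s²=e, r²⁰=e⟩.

⟨r²⟩ ⊆ C_G(r²) since powers of r² commute with r²; so |C_G(r²)| ≥ |⟨r²⟩| = 10.
By orbit–stabilizer, |C_G(r²)| = |G| / |conj. class of r²| = 40 / 2 = 20.
The 20 elements commuting with r² are {e, r, r², r³, r⁴, r⁵, r⁶, r⁷, r⁸, r⁹, r¹⁰, r¹¹, r¹², r¹³, r¹⁴, r¹⁵, r¹⁶, r¹⁷, r¹⁸, r¹⁹}.

Answer: {e, r, r², r³, r⁴, r⁵, r⁶, r⁷, r⁸, r⁹, r¹⁰, r¹¹, r¹², r¹³, r¹⁴, r¹⁵, r¹⁶, r¹⁷, r¹⁸, r¹⁹}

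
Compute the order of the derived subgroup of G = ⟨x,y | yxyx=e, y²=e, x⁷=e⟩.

G' = [G, G] is generated by all commutators. The generator-pair commutators are: [x, y] = x².
The subgroup they normally generate is {e, x, x², x³, x⁴, x⁵, x⁶}, of order 7.
Check: |G/G'| = 14/7 = 2 is the order of the abelianisation.

Answer: 7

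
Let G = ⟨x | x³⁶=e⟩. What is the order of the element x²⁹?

Compute successive powers until reaching e:
  (x²⁹)¹ = x²⁹, (x²⁹)² = x²², (x²⁹)³ = x¹⁵, (x²⁹)⁴ = x⁸, (x²⁹)⁵ = x, (x²⁹)⁶ = x³⁰, (x²⁹)⁷ = x²³, (x²⁹)⁸ = x¹⁶, (x²⁹)⁹ = x⁹, (x²⁹)¹⁰ = x², (x²⁹)¹¹ = x³¹, (x²⁹)¹² = x²⁴, (x²⁹)¹³ = x¹⁷, (x²⁹)¹⁴ = x¹⁰, (x²⁹)¹⁵ = x³, (x²⁹)¹⁶ = x³², (x²⁹)¹⁷ = x²⁵, (x²⁹)¹⁸ = x¹⁸, (x²⁹)¹⁹ = x¹¹, (x²⁹)²⁰ = x⁴, (x²⁹)²¹ = x³³, (x²⁹)²² = x²⁶, (x²⁹)²³ = x¹⁹, (x²⁹)²⁴ = x¹², (x²⁹)²⁵ = x⁵, (x²⁹)²⁶ = x³⁴, (x²⁹)²⁷ = x²⁷, (x²⁹)²⁸ = x²⁰, (x²⁹)²⁹ = x¹³, (x²⁹)³⁰ = x⁶, (x²⁹)³¹ = x³⁵, (x²⁹)³² = x²⁸, (x²⁹)³³ = x²¹, (x²⁹)³⁴ = x¹⁴, (x²⁹)³⁵ = x⁷, (x²⁹)³⁶ = e.
The smallest positive k with (x²⁹)ᵏ = e is 36.

Answer: 36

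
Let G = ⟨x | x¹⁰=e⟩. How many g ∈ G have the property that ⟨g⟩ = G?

G is cyclic of order 10. An element generates G iff its order is 10, and a cyclic group of order 10 has exactly φ(10) = 4 such elements.

Answer: 4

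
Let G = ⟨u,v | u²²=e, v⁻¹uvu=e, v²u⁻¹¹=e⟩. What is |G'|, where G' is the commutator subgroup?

G' = [G, G] is generated by all commutators. The generator-pair commutators are: [u, v] = u².
The subgroup they normally generate is {e, u², u⁴, u⁶, u⁸, u¹⁰, u¹², u¹⁴, u¹⁶, u¹⁸, u²⁰}, of order 11.
Check: |G/G'| = 44/11 = 4 is the order of the abelianisation.

Answer: 11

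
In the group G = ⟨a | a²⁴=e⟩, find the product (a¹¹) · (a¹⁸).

Compute (a¹¹) · (a¹⁸) by multiplying left to right and reducing via the relations at each step:
  (a¹¹) · a¹⁸ = a⁵

Answer: a⁵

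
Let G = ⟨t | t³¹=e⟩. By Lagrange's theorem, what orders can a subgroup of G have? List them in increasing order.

|G| = 31 = 31. By Lagrange's theorem the order of any subgroup divides 31; the divisors of 31 are 1, 31.

Answer: 1, 31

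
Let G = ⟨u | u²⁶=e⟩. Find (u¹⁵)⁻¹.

The order of (u¹⁵) is 26 (smallest k with (u¹⁵)ᵏ = e), so (u¹⁵)⁻¹ = (u¹⁵)²⁵ = u¹¹.
Check: (u¹⁵) · (u¹¹) → (u¹⁵) · u¹¹ = e, giving e as required.

Answer: u¹¹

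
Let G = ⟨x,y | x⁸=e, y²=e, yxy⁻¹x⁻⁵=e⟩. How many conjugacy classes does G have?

The conjugacy classes (representative and size) are:
  [e] (size 1), [x⁵] (size 2), [x²] (size 1), [x⁷] (size 2), [x⁴] (size 1), [x⁶] (size 1), [y] (size 2), [x⁵y] (size 2), [x²y] (size 2), [x³y] (size 2).
Class equation: 1 + 2 + 1 + 2 + 1 + 1 + 2 + 2 + 2 + 2 = 16 = |G|. So G has 10 conjugacy classes.

Answer: 10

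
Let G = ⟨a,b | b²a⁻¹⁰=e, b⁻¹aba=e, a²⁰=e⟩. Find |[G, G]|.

G' = [G, G] is generated by all commutators. The generator-pair commutators are: [a, b] = a².
The subgroup they normally generate is {e, a², a⁴, a⁶, a⁸, a¹⁰, a¹², a¹⁴, a¹⁶, a¹⁸}, of order 10.
Check: |G/G'| = 40/10 = 4 is the order of the abelianisation.

Answer: 10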